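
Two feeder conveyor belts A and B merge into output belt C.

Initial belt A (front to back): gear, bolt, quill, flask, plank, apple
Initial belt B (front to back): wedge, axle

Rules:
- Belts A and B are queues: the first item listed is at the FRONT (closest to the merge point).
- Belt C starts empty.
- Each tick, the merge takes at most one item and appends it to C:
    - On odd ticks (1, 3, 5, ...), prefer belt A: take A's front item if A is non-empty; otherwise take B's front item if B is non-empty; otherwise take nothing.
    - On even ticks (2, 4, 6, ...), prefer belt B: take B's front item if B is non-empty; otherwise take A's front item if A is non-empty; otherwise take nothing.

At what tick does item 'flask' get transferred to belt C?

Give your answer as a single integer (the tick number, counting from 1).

Tick 1: prefer A, take gear from A; A=[bolt,quill,flask,plank,apple] B=[wedge,axle] C=[gear]
Tick 2: prefer B, take wedge from B; A=[bolt,quill,flask,plank,apple] B=[axle] C=[gear,wedge]
Tick 3: prefer A, take bolt from A; A=[quill,flask,plank,apple] B=[axle] C=[gear,wedge,bolt]
Tick 4: prefer B, take axle from B; A=[quill,flask,plank,apple] B=[-] C=[gear,wedge,bolt,axle]
Tick 5: prefer A, take quill from A; A=[flask,plank,apple] B=[-] C=[gear,wedge,bolt,axle,quill]
Tick 6: prefer B, take flask from A; A=[plank,apple] B=[-] C=[gear,wedge,bolt,axle,quill,flask]

Answer: 6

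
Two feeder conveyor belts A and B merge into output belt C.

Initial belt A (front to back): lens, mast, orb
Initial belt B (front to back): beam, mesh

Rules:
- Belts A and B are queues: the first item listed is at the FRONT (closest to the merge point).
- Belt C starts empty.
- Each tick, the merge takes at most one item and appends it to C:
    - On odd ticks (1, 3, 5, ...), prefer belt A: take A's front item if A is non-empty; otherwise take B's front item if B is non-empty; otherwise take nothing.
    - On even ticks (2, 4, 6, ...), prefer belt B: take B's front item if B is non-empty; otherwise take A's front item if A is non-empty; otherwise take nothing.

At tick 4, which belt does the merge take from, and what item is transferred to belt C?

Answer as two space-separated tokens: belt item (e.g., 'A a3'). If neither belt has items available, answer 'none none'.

Answer: B mesh

Derivation:
Tick 1: prefer A, take lens from A; A=[mast,orb] B=[beam,mesh] C=[lens]
Tick 2: prefer B, take beam from B; A=[mast,orb] B=[mesh] C=[lens,beam]
Tick 3: prefer A, take mast from A; A=[orb] B=[mesh] C=[lens,beam,mast]
Tick 4: prefer B, take mesh from B; A=[orb] B=[-] C=[lens,beam,mast,mesh]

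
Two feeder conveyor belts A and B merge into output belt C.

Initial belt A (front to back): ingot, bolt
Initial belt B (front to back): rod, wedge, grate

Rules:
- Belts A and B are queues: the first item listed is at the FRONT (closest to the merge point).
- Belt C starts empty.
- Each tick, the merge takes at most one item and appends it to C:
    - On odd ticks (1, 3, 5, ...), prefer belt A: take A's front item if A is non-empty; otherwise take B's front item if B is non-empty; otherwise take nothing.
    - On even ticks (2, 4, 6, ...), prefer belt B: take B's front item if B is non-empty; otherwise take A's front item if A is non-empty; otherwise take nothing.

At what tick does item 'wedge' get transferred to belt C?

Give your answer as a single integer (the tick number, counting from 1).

Answer: 4

Derivation:
Tick 1: prefer A, take ingot from A; A=[bolt] B=[rod,wedge,grate] C=[ingot]
Tick 2: prefer B, take rod from B; A=[bolt] B=[wedge,grate] C=[ingot,rod]
Tick 3: prefer A, take bolt from A; A=[-] B=[wedge,grate] C=[ingot,rod,bolt]
Tick 4: prefer B, take wedge from B; A=[-] B=[grate] C=[ingot,rod,bolt,wedge]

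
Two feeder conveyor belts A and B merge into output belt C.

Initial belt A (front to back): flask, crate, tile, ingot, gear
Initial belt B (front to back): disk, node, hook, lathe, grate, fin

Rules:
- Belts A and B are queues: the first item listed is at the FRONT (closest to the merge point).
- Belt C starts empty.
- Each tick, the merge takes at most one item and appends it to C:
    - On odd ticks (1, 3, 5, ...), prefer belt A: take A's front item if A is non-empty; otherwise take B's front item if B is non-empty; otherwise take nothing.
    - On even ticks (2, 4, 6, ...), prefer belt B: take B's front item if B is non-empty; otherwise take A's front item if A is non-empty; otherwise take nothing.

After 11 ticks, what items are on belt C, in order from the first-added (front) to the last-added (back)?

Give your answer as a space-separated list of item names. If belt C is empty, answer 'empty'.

Tick 1: prefer A, take flask from A; A=[crate,tile,ingot,gear] B=[disk,node,hook,lathe,grate,fin] C=[flask]
Tick 2: prefer B, take disk from B; A=[crate,tile,ingot,gear] B=[node,hook,lathe,grate,fin] C=[flask,disk]
Tick 3: prefer A, take crate from A; A=[tile,ingot,gear] B=[node,hook,lathe,grate,fin] C=[flask,disk,crate]
Tick 4: prefer B, take node from B; A=[tile,ingot,gear] B=[hook,lathe,grate,fin] C=[flask,disk,crate,node]
Tick 5: prefer A, take tile from A; A=[ingot,gear] B=[hook,lathe,grate,fin] C=[flask,disk,crate,node,tile]
Tick 6: prefer B, take hook from B; A=[ingot,gear] B=[lathe,grate,fin] C=[flask,disk,crate,node,tile,hook]
Tick 7: prefer A, take ingot from A; A=[gear] B=[lathe,grate,fin] C=[flask,disk,crate,node,tile,hook,ingot]
Tick 8: prefer B, take lathe from B; A=[gear] B=[grate,fin] C=[flask,disk,crate,node,tile,hook,ingot,lathe]
Tick 9: prefer A, take gear from A; A=[-] B=[grate,fin] C=[flask,disk,crate,node,tile,hook,ingot,lathe,gear]
Tick 10: prefer B, take grate from B; A=[-] B=[fin] C=[flask,disk,crate,node,tile,hook,ingot,lathe,gear,grate]
Tick 11: prefer A, take fin from B; A=[-] B=[-] C=[flask,disk,crate,node,tile,hook,ingot,lathe,gear,grate,fin]

Answer: flask disk crate node tile hook ingot lathe gear grate fin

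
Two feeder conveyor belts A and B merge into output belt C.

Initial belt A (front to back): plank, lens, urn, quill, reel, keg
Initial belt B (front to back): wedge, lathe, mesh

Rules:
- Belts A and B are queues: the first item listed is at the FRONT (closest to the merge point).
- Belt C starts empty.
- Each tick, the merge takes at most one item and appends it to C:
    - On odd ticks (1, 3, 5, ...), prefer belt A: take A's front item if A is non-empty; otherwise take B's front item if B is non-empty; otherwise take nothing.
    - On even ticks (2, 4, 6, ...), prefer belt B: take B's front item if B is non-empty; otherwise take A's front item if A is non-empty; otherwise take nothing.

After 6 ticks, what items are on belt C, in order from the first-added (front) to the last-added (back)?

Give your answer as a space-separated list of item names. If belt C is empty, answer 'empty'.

Tick 1: prefer A, take plank from A; A=[lens,urn,quill,reel,keg] B=[wedge,lathe,mesh] C=[plank]
Tick 2: prefer B, take wedge from B; A=[lens,urn,quill,reel,keg] B=[lathe,mesh] C=[plank,wedge]
Tick 3: prefer A, take lens from A; A=[urn,quill,reel,keg] B=[lathe,mesh] C=[plank,wedge,lens]
Tick 4: prefer B, take lathe from B; A=[urn,quill,reel,keg] B=[mesh] C=[plank,wedge,lens,lathe]
Tick 5: prefer A, take urn from A; A=[quill,reel,keg] B=[mesh] C=[plank,wedge,lens,lathe,urn]
Tick 6: prefer B, take mesh from B; A=[quill,reel,keg] B=[-] C=[plank,wedge,lens,lathe,urn,mesh]

Answer: plank wedge lens lathe urn mesh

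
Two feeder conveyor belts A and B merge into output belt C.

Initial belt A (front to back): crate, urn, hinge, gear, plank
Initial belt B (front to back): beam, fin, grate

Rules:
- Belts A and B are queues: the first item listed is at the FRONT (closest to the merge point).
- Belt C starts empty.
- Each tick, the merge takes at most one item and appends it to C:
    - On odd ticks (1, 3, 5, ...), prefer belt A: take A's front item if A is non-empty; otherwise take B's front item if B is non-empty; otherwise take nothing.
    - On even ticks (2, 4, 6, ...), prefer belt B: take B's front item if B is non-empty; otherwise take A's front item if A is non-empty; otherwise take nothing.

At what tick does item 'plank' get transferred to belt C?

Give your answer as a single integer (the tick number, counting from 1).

Tick 1: prefer A, take crate from A; A=[urn,hinge,gear,plank] B=[beam,fin,grate] C=[crate]
Tick 2: prefer B, take beam from B; A=[urn,hinge,gear,plank] B=[fin,grate] C=[crate,beam]
Tick 3: prefer A, take urn from A; A=[hinge,gear,plank] B=[fin,grate] C=[crate,beam,urn]
Tick 4: prefer B, take fin from B; A=[hinge,gear,plank] B=[grate] C=[crate,beam,urn,fin]
Tick 5: prefer A, take hinge from A; A=[gear,plank] B=[grate] C=[crate,beam,urn,fin,hinge]
Tick 6: prefer B, take grate from B; A=[gear,plank] B=[-] C=[crate,beam,urn,fin,hinge,grate]
Tick 7: prefer A, take gear from A; A=[plank] B=[-] C=[crate,beam,urn,fin,hinge,grate,gear]
Tick 8: prefer B, take plank from A; A=[-] B=[-] C=[crate,beam,urn,fin,hinge,grate,gear,plank]

Answer: 8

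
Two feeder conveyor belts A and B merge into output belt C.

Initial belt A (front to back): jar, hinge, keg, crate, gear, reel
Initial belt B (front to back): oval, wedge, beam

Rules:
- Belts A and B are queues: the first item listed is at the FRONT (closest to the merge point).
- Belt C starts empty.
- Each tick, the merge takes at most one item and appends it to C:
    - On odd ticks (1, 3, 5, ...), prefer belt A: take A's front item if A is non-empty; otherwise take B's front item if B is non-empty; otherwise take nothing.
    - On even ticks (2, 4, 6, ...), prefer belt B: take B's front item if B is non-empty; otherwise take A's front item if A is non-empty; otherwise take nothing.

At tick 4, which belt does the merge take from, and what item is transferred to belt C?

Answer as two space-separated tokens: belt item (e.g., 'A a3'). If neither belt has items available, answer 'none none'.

Answer: B wedge

Derivation:
Tick 1: prefer A, take jar from A; A=[hinge,keg,crate,gear,reel] B=[oval,wedge,beam] C=[jar]
Tick 2: prefer B, take oval from B; A=[hinge,keg,crate,gear,reel] B=[wedge,beam] C=[jar,oval]
Tick 3: prefer A, take hinge from A; A=[keg,crate,gear,reel] B=[wedge,beam] C=[jar,oval,hinge]
Tick 4: prefer B, take wedge from B; A=[keg,crate,gear,reel] B=[beam] C=[jar,oval,hinge,wedge]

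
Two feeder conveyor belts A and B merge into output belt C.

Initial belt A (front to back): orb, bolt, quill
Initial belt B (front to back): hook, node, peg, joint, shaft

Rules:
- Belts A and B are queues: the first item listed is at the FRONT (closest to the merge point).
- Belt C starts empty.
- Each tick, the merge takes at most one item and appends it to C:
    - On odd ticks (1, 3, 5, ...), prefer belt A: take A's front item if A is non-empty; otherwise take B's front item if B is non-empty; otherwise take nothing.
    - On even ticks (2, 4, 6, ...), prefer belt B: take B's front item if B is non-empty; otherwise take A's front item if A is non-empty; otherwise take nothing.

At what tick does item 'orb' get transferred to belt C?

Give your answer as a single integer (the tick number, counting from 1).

Answer: 1

Derivation:
Tick 1: prefer A, take orb from A; A=[bolt,quill] B=[hook,node,peg,joint,shaft] C=[orb]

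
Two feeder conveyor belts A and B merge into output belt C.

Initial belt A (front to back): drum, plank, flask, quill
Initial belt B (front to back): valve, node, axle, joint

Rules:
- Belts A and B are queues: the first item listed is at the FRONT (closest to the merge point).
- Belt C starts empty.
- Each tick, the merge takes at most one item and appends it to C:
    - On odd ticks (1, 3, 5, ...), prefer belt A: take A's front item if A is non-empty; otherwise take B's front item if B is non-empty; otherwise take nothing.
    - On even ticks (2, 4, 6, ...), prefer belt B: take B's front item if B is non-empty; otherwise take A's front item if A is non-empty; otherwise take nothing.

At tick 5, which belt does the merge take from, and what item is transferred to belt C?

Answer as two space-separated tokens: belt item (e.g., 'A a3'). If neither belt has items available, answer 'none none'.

Answer: A flask

Derivation:
Tick 1: prefer A, take drum from A; A=[plank,flask,quill] B=[valve,node,axle,joint] C=[drum]
Tick 2: prefer B, take valve from B; A=[plank,flask,quill] B=[node,axle,joint] C=[drum,valve]
Tick 3: prefer A, take plank from A; A=[flask,quill] B=[node,axle,joint] C=[drum,valve,plank]
Tick 4: prefer B, take node from B; A=[flask,quill] B=[axle,joint] C=[drum,valve,plank,node]
Tick 5: prefer A, take flask from A; A=[quill] B=[axle,joint] C=[drum,valve,plank,node,flask]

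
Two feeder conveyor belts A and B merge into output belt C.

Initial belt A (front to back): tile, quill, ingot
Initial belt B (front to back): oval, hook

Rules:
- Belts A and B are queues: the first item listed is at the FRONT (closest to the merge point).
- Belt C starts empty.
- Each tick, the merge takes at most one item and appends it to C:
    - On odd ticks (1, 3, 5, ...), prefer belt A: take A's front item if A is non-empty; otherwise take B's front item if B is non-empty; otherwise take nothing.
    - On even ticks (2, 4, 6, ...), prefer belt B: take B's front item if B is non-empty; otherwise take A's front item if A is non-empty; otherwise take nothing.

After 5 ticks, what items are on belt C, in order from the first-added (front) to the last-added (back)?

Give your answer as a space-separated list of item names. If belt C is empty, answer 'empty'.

Tick 1: prefer A, take tile from A; A=[quill,ingot] B=[oval,hook] C=[tile]
Tick 2: prefer B, take oval from B; A=[quill,ingot] B=[hook] C=[tile,oval]
Tick 3: prefer A, take quill from A; A=[ingot] B=[hook] C=[tile,oval,quill]
Tick 4: prefer B, take hook from B; A=[ingot] B=[-] C=[tile,oval,quill,hook]
Tick 5: prefer A, take ingot from A; A=[-] B=[-] C=[tile,oval,quill,hook,ingot]

Answer: tile oval quill hook ingot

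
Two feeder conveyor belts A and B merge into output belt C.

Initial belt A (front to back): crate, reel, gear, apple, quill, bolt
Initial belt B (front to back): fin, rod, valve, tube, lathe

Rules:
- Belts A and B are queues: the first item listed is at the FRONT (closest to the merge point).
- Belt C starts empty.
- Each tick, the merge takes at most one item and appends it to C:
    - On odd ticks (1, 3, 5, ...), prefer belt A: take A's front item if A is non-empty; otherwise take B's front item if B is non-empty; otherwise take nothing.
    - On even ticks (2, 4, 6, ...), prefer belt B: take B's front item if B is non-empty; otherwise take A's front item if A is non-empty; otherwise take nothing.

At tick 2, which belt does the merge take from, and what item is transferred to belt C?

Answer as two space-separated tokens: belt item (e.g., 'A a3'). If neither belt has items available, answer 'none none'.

Answer: B fin

Derivation:
Tick 1: prefer A, take crate from A; A=[reel,gear,apple,quill,bolt] B=[fin,rod,valve,tube,lathe] C=[crate]
Tick 2: prefer B, take fin from B; A=[reel,gear,apple,quill,bolt] B=[rod,valve,tube,lathe] C=[crate,fin]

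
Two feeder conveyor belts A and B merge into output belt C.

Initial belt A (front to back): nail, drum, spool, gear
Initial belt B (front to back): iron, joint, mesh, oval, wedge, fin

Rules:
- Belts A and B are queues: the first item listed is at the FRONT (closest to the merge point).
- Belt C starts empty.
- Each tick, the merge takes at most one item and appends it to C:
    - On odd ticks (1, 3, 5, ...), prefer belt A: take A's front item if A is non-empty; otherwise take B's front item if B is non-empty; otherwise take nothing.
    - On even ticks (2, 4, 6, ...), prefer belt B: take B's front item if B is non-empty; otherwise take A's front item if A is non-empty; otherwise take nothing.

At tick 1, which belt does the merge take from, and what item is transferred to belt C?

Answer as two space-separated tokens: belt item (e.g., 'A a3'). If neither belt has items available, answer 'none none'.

Tick 1: prefer A, take nail from A; A=[drum,spool,gear] B=[iron,joint,mesh,oval,wedge,fin] C=[nail]

Answer: A nail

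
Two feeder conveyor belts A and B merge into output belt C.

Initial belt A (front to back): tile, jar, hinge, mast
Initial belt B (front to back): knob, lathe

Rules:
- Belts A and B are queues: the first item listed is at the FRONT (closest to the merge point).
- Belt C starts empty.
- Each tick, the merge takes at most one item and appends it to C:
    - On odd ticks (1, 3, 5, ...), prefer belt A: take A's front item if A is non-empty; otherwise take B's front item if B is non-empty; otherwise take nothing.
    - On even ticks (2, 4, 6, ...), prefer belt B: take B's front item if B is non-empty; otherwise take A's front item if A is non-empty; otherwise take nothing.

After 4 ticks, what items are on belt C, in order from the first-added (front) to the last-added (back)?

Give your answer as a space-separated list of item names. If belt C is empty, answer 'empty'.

Tick 1: prefer A, take tile from A; A=[jar,hinge,mast] B=[knob,lathe] C=[tile]
Tick 2: prefer B, take knob from B; A=[jar,hinge,mast] B=[lathe] C=[tile,knob]
Tick 3: prefer A, take jar from A; A=[hinge,mast] B=[lathe] C=[tile,knob,jar]
Tick 4: prefer B, take lathe from B; A=[hinge,mast] B=[-] C=[tile,knob,jar,lathe]

Answer: tile knob jar lathe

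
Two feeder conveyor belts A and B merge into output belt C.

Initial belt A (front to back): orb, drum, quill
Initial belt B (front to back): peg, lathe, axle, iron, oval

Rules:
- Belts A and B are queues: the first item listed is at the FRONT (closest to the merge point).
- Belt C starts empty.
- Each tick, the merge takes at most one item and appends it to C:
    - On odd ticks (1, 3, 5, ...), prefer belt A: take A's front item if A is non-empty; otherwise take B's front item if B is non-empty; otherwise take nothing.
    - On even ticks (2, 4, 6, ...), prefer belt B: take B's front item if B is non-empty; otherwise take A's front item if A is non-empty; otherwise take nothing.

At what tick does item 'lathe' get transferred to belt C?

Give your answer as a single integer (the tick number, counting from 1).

Answer: 4

Derivation:
Tick 1: prefer A, take orb from A; A=[drum,quill] B=[peg,lathe,axle,iron,oval] C=[orb]
Tick 2: prefer B, take peg from B; A=[drum,quill] B=[lathe,axle,iron,oval] C=[orb,peg]
Tick 3: prefer A, take drum from A; A=[quill] B=[lathe,axle,iron,oval] C=[orb,peg,drum]
Tick 4: prefer B, take lathe from B; A=[quill] B=[axle,iron,oval] C=[orb,peg,drum,lathe]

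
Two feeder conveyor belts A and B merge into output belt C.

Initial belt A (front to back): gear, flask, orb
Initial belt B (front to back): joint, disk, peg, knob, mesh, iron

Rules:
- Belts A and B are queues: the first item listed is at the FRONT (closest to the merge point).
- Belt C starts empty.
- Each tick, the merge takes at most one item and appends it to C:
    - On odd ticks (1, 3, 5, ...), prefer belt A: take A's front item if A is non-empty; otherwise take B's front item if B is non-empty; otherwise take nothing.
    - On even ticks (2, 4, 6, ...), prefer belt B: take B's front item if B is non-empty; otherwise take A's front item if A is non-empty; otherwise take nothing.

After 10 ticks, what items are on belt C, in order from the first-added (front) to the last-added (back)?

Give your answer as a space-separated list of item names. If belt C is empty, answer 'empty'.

Answer: gear joint flask disk orb peg knob mesh iron

Derivation:
Tick 1: prefer A, take gear from A; A=[flask,orb] B=[joint,disk,peg,knob,mesh,iron] C=[gear]
Tick 2: prefer B, take joint from B; A=[flask,orb] B=[disk,peg,knob,mesh,iron] C=[gear,joint]
Tick 3: prefer A, take flask from A; A=[orb] B=[disk,peg,knob,mesh,iron] C=[gear,joint,flask]
Tick 4: prefer B, take disk from B; A=[orb] B=[peg,knob,mesh,iron] C=[gear,joint,flask,disk]
Tick 5: prefer A, take orb from A; A=[-] B=[peg,knob,mesh,iron] C=[gear,joint,flask,disk,orb]
Tick 6: prefer B, take peg from B; A=[-] B=[knob,mesh,iron] C=[gear,joint,flask,disk,orb,peg]
Tick 7: prefer A, take knob from B; A=[-] B=[mesh,iron] C=[gear,joint,flask,disk,orb,peg,knob]
Tick 8: prefer B, take mesh from B; A=[-] B=[iron] C=[gear,joint,flask,disk,orb,peg,knob,mesh]
Tick 9: prefer A, take iron from B; A=[-] B=[-] C=[gear,joint,flask,disk,orb,peg,knob,mesh,iron]
Tick 10: prefer B, both empty, nothing taken; A=[-] B=[-] C=[gear,joint,flask,disk,orb,peg,knob,mesh,iron]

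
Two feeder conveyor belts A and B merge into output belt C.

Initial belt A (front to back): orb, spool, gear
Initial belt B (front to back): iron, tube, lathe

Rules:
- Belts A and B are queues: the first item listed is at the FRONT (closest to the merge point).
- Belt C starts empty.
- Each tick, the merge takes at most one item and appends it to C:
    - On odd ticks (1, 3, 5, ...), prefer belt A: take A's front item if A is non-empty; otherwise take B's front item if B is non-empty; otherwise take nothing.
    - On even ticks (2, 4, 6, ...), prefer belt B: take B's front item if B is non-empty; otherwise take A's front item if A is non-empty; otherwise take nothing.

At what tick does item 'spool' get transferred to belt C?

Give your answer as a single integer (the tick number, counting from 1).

Tick 1: prefer A, take orb from A; A=[spool,gear] B=[iron,tube,lathe] C=[orb]
Tick 2: prefer B, take iron from B; A=[spool,gear] B=[tube,lathe] C=[orb,iron]
Tick 3: prefer A, take spool from A; A=[gear] B=[tube,lathe] C=[orb,iron,spool]

Answer: 3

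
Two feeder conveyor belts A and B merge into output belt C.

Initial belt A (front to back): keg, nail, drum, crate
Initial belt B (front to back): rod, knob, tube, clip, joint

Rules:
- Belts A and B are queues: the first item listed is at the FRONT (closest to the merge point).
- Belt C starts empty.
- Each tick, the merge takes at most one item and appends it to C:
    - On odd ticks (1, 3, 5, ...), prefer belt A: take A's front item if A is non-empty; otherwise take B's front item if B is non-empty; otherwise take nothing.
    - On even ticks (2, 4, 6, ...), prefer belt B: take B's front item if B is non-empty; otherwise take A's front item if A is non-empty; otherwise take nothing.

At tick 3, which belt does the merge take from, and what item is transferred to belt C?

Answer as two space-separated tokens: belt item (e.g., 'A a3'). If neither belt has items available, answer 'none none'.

Answer: A nail

Derivation:
Tick 1: prefer A, take keg from A; A=[nail,drum,crate] B=[rod,knob,tube,clip,joint] C=[keg]
Tick 2: prefer B, take rod from B; A=[nail,drum,crate] B=[knob,tube,clip,joint] C=[keg,rod]
Tick 3: prefer A, take nail from A; A=[drum,crate] B=[knob,tube,clip,joint] C=[keg,rod,nail]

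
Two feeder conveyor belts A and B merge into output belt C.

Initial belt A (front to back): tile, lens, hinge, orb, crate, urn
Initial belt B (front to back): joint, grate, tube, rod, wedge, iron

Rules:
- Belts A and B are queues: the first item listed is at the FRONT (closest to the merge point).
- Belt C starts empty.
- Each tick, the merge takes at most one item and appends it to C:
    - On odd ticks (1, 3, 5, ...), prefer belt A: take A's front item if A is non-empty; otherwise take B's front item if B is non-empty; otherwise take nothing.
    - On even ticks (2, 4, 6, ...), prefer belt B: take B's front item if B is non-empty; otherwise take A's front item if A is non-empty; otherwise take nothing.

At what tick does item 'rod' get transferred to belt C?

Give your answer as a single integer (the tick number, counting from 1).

Answer: 8

Derivation:
Tick 1: prefer A, take tile from A; A=[lens,hinge,orb,crate,urn] B=[joint,grate,tube,rod,wedge,iron] C=[tile]
Tick 2: prefer B, take joint from B; A=[lens,hinge,orb,crate,urn] B=[grate,tube,rod,wedge,iron] C=[tile,joint]
Tick 3: prefer A, take lens from A; A=[hinge,orb,crate,urn] B=[grate,tube,rod,wedge,iron] C=[tile,joint,lens]
Tick 4: prefer B, take grate from B; A=[hinge,orb,crate,urn] B=[tube,rod,wedge,iron] C=[tile,joint,lens,grate]
Tick 5: prefer A, take hinge from A; A=[orb,crate,urn] B=[tube,rod,wedge,iron] C=[tile,joint,lens,grate,hinge]
Tick 6: prefer B, take tube from B; A=[orb,crate,urn] B=[rod,wedge,iron] C=[tile,joint,lens,grate,hinge,tube]
Tick 7: prefer A, take orb from A; A=[crate,urn] B=[rod,wedge,iron] C=[tile,joint,lens,grate,hinge,tube,orb]
Tick 8: prefer B, take rod from B; A=[crate,urn] B=[wedge,iron] C=[tile,joint,lens,grate,hinge,tube,orb,rod]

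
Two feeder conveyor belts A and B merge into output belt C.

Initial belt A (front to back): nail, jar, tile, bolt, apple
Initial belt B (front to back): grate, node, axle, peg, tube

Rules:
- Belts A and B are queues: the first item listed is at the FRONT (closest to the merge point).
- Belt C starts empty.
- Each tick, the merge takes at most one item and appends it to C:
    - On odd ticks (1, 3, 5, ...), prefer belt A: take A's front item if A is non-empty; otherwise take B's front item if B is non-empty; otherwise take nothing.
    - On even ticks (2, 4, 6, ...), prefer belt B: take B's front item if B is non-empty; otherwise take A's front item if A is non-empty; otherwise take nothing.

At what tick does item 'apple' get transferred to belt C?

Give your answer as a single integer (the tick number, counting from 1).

Answer: 9

Derivation:
Tick 1: prefer A, take nail from A; A=[jar,tile,bolt,apple] B=[grate,node,axle,peg,tube] C=[nail]
Tick 2: prefer B, take grate from B; A=[jar,tile,bolt,apple] B=[node,axle,peg,tube] C=[nail,grate]
Tick 3: prefer A, take jar from A; A=[tile,bolt,apple] B=[node,axle,peg,tube] C=[nail,grate,jar]
Tick 4: prefer B, take node from B; A=[tile,bolt,apple] B=[axle,peg,tube] C=[nail,grate,jar,node]
Tick 5: prefer A, take tile from A; A=[bolt,apple] B=[axle,peg,tube] C=[nail,grate,jar,node,tile]
Tick 6: prefer B, take axle from B; A=[bolt,apple] B=[peg,tube] C=[nail,grate,jar,node,tile,axle]
Tick 7: prefer A, take bolt from A; A=[apple] B=[peg,tube] C=[nail,grate,jar,node,tile,axle,bolt]
Tick 8: prefer B, take peg from B; A=[apple] B=[tube] C=[nail,grate,jar,node,tile,axle,bolt,peg]
Tick 9: prefer A, take apple from A; A=[-] B=[tube] C=[nail,grate,jar,node,tile,axle,bolt,peg,apple]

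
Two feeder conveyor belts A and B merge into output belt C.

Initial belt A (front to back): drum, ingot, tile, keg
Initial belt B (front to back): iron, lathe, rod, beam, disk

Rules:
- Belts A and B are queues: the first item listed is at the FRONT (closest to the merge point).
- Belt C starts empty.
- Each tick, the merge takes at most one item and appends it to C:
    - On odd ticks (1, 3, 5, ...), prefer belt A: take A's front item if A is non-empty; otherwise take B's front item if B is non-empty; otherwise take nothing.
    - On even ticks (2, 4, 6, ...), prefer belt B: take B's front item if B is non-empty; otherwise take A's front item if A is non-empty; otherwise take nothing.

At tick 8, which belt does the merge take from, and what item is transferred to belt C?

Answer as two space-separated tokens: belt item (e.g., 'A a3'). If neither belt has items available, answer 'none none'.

Tick 1: prefer A, take drum from A; A=[ingot,tile,keg] B=[iron,lathe,rod,beam,disk] C=[drum]
Tick 2: prefer B, take iron from B; A=[ingot,tile,keg] B=[lathe,rod,beam,disk] C=[drum,iron]
Tick 3: prefer A, take ingot from A; A=[tile,keg] B=[lathe,rod,beam,disk] C=[drum,iron,ingot]
Tick 4: prefer B, take lathe from B; A=[tile,keg] B=[rod,beam,disk] C=[drum,iron,ingot,lathe]
Tick 5: prefer A, take tile from A; A=[keg] B=[rod,beam,disk] C=[drum,iron,ingot,lathe,tile]
Tick 6: prefer B, take rod from B; A=[keg] B=[beam,disk] C=[drum,iron,ingot,lathe,tile,rod]
Tick 7: prefer A, take keg from A; A=[-] B=[beam,disk] C=[drum,iron,ingot,lathe,tile,rod,keg]
Tick 8: prefer B, take beam from B; A=[-] B=[disk] C=[drum,iron,ingot,lathe,tile,rod,keg,beam]

Answer: B beam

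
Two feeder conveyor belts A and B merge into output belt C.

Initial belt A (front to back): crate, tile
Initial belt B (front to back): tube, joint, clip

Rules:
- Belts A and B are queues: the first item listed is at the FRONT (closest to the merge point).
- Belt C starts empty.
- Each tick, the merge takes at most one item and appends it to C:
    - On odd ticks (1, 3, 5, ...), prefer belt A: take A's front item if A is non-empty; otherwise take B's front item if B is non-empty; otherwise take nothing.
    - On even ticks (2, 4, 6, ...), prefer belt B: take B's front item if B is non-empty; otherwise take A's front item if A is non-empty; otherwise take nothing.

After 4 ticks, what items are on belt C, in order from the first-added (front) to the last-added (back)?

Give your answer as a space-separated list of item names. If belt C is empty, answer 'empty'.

Answer: crate tube tile joint

Derivation:
Tick 1: prefer A, take crate from A; A=[tile] B=[tube,joint,clip] C=[crate]
Tick 2: prefer B, take tube from B; A=[tile] B=[joint,clip] C=[crate,tube]
Tick 3: prefer A, take tile from A; A=[-] B=[joint,clip] C=[crate,tube,tile]
Tick 4: prefer B, take joint from B; A=[-] B=[clip] C=[crate,tube,tile,joint]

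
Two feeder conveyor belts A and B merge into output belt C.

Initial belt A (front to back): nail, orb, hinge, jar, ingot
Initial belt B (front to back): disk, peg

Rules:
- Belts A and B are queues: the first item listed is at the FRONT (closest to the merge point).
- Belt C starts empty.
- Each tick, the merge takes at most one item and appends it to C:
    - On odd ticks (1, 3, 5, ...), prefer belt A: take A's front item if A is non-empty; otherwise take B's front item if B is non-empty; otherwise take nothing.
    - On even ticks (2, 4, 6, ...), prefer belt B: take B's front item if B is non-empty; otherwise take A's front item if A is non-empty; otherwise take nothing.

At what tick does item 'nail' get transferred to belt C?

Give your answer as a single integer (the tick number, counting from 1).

Tick 1: prefer A, take nail from A; A=[orb,hinge,jar,ingot] B=[disk,peg] C=[nail]

Answer: 1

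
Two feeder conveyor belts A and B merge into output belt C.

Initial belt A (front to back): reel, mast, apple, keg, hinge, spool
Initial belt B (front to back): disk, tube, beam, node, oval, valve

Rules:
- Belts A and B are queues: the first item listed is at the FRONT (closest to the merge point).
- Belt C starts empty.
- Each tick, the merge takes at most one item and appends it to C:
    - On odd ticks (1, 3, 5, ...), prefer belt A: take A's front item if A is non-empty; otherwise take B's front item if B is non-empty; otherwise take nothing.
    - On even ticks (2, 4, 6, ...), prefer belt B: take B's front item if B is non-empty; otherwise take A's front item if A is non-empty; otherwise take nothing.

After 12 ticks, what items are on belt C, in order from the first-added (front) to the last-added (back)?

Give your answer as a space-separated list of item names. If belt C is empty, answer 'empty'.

Tick 1: prefer A, take reel from A; A=[mast,apple,keg,hinge,spool] B=[disk,tube,beam,node,oval,valve] C=[reel]
Tick 2: prefer B, take disk from B; A=[mast,apple,keg,hinge,spool] B=[tube,beam,node,oval,valve] C=[reel,disk]
Tick 3: prefer A, take mast from A; A=[apple,keg,hinge,spool] B=[tube,beam,node,oval,valve] C=[reel,disk,mast]
Tick 4: prefer B, take tube from B; A=[apple,keg,hinge,spool] B=[beam,node,oval,valve] C=[reel,disk,mast,tube]
Tick 5: prefer A, take apple from A; A=[keg,hinge,spool] B=[beam,node,oval,valve] C=[reel,disk,mast,tube,apple]
Tick 6: prefer B, take beam from B; A=[keg,hinge,spool] B=[node,oval,valve] C=[reel,disk,mast,tube,apple,beam]
Tick 7: prefer A, take keg from A; A=[hinge,spool] B=[node,oval,valve] C=[reel,disk,mast,tube,apple,beam,keg]
Tick 8: prefer B, take node from B; A=[hinge,spool] B=[oval,valve] C=[reel,disk,mast,tube,apple,beam,keg,node]
Tick 9: prefer A, take hinge from A; A=[spool] B=[oval,valve] C=[reel,disk,mast,tube,apple,beam,keg,node,hinge]
Tick 10: prefer B, take oval from B; A=[spool] B=[valve] C=[reel,disk,mast,tube,apple,beam,keg,node,hinge,oval]
Tick 11: prefer A, take spool from A; A=[-] B=[valve] C=[reel,disk,mast,tube,apple,beam,keg,node,hinge,oval,spool]
Tick 12: prefer B, take valve from B; A=[-] B=[-] C=[reel,disk,mast,tube,apple,beam,keg,node,hinge,oval,spool,valve]

Answer: reel disk mast tube apple beam keg node hinge oval spool valve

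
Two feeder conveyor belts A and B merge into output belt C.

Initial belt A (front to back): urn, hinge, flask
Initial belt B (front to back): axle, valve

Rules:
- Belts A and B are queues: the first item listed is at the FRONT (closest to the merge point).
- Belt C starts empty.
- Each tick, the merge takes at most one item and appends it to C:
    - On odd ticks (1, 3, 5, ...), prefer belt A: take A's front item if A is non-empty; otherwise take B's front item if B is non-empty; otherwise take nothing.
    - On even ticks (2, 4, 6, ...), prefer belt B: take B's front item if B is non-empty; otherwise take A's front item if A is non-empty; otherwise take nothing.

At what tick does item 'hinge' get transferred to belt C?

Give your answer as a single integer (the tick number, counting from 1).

Answer: 3

Derivation:
Tick 1: prefer A, take urn from A; A=[hinge,flask] B=[axle,valve] C=[urn]
Tick 2: prefer B, take axle from B; A=[hinge,flask] B=[valve] C=[urn,axle]
Tick 3: prefer A, take hinge from A; A=[flask] B=[valve] C=[urn,axle,hinge]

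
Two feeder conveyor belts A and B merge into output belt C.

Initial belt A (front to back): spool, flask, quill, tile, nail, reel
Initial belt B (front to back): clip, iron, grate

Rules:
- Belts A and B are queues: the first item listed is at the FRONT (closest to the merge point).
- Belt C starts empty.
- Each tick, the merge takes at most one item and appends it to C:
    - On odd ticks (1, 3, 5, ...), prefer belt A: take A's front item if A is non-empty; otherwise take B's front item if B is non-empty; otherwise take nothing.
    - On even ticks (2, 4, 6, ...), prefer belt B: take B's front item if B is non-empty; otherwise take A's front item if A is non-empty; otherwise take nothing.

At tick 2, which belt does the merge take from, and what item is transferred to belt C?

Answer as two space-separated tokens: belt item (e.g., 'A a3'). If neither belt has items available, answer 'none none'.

Tick 1: prefer A, take spool from A; A=[flask,quill,tile,nail,reel] B=[clip,iron,grate] C=[spool]
Tick 2: prefer B, take clip from B; A=[flask,quill,tile,nail,reel] B=[iron,grate] C=[spool,clip]

Answer: B clip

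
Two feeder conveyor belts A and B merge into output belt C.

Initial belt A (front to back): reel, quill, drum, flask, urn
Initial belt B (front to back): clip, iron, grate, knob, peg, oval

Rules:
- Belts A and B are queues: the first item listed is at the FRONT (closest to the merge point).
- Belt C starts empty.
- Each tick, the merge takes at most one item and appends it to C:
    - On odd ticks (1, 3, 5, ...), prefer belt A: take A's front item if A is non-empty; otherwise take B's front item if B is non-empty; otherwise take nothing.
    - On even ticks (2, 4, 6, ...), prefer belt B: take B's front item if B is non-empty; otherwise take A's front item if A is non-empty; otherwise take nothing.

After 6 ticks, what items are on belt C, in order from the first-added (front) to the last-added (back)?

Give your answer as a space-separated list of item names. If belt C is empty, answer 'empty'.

Tick 1: prefer A, take reel from A; A=[quill,drum,flask,urn] B=[clip,iron,grate,knob,peg,oval] C=[reel]
Tick 2: prefer B, take clip from B; A=[quill,drum,flask,urn] B=[iron,grate,knob,peg,oval] C=[reel,clip]
Tick 3: prefer A, take quill from A; A=[drum,flask,urn] B=[iron,grate,knob,peg,oval] C=[reel,clip,quill]
Tick 4: prefer B, take iron from B; A=[drum,flask,urn] B=[grate,knob,peg,oval] C=[reel,clip,quill,iron]
Tick 5: prefer A, take drum from A; A=[flask,urn] B=[grate,knob,peg,oval] C=[reel,clip,quill,iron,drum]
Tick 6: prefer B, take grate from B; A=[flask,urn] B=[knob,peg,oval] C=[reel,clip,quill,iron,drum,grate]

Answer: reel clip quill iron drum grate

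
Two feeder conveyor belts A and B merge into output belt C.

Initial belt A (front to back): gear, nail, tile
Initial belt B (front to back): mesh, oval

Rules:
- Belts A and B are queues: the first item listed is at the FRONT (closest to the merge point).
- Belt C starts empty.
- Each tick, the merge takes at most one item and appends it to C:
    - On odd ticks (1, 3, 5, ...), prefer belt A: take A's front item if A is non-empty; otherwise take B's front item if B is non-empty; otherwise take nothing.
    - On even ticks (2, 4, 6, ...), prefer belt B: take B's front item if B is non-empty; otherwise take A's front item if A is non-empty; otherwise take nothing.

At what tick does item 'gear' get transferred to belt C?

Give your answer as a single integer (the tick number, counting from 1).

Tick 1: prefer A, take gear from A; A=[nail,tile] B=[mesh,oval] C=[gear]

Answer: 1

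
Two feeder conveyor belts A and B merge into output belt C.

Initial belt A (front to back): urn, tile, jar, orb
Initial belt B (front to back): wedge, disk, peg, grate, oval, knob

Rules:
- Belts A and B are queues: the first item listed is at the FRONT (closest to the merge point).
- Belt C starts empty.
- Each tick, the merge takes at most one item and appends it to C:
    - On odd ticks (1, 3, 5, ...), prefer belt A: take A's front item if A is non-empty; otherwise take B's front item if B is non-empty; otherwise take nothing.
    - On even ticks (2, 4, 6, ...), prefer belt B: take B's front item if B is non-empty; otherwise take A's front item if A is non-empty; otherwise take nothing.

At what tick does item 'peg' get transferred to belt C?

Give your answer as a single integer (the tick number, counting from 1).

Tick 1: prefer A, take urn from A; A=[tile,jar,orb] B=[wedge,disk,peg,grate,oval,knob] C=[urn]
Tick 2: prefer B, take wedge from B; A=[tile,jar,orb] B=[disk,peg,grate,oval,knob] C=[urn,wedge]
Tick 3: prefer A, take tile from A; A=[jar,orb] B=[disk,peg,grate,oval,knob] C=[urn,wedge,tile]
Tick 4: prefer B, take disk from B; A=[jar,orb] B=[peg,grate,oval,knob] C=[urn,wedge,tile,disk]
Tick 5: prefer A, take jar from A; A=[orb] B=[peg,grate,oval,knob] C=[urn,wedge,tile,disk,jar]
Tick 6: prefer B, take peg from B; A=[orb] B=[grate,oval,knob] C=[urn,wedge,tile,disk,jar,peg]

Answer: 6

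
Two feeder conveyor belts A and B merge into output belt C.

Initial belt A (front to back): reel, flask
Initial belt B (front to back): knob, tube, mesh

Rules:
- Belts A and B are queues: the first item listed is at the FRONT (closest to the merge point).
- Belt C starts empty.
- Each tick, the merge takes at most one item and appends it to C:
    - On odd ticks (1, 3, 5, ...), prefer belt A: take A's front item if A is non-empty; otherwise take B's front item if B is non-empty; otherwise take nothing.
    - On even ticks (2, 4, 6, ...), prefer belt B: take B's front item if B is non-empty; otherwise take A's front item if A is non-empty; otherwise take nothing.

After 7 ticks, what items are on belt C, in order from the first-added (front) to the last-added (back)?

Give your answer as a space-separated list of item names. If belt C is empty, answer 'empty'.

Answer: reel knob flask tube mesh

Derivation:
Tick 1: prefer A, take reel from A; A=[flask] B=[knob,tube,mesh] C=[reel]
Tick 2: prefer B, take knob from B; A=[flask] B=[tube,mesh] C=[reel,knob]
Tick 3: prefer A, take flask from A; A=[-] B=[tube,mesh] C=[reel,knob,flask]
Tick 4: prefer B, take tube from B; A=[-] B=[mesh] C=[reel,knob,flask,tube]
Tick 5: prefer A, take mesh from B; A=[-] B=[-] C=[reel,knob,flask,tube,mesh]
Tick 6: prefer B, both empty, nothing taken; A=[-] B=[-] C=[reel,knob,flask,tube,mesh]
Tick 7: prefer A, both empty, nothing taken; A=[-] B=[-] C=[reel,knob,flask,tube,mesh]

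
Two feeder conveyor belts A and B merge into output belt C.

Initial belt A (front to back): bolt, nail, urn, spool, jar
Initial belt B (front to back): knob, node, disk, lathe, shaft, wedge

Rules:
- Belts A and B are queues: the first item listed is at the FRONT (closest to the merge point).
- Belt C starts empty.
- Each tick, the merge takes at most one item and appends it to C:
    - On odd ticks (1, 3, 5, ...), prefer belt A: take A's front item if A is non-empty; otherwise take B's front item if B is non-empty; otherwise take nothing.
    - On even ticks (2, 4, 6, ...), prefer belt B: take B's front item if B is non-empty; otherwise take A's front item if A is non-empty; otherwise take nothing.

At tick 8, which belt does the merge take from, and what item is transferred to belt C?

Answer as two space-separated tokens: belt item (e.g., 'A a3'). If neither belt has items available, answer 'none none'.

Tick 1: prefer A, take bolt from A; A=[nail,urn,spool,jar] B=[knob,node,disk,lathe,shaft,wedge] C=[bolt]
Tick 2: prefer B, take knob from B; A=[nail,urn,spool,jar] B=[node,disk,lathe,shaft,wedge] C=[bolt,knob]
Tick 3: prefer A, take nail from A; A=[urn,spool,jar] B=[node,disk,lathe,shaft,wedge] C=[bolt,knob,nail]
Tick 4: prefer B, take node from B; A=[urn,spool,jar] B=[disk,lathe,shaft,wedge] C=[bolt,knob,nail,node]
Tick 5: prefer A, take urn from A; A=[spool,jar] B=[disk,lathe,shaft,wedge] C=[bolt,knob,nail,node,urn]
Tick 6: prefer B, take disk from B; A=[spool,jar] B=[lathe,shaft,wedge] C=[bolt,knob,nail,node,urn,disk]
Tick 7: prefer A, take spool from A; A=[jar] B=[lathe,shaft,wedge] C=[bolt,knob,nail,node,urn,disk,spool]
Tick 8: prefer B, take lathe from B; A=[jar] B=[shaft,wedge] C=[bolt,knob,nail,node,urn,disk,spool,lathe]

Answer: B lathe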